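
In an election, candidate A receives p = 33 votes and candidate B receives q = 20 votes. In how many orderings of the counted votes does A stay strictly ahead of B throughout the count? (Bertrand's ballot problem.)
Strict-lead orderings = 49634247352235

Total orderings of the 53 votes with 33 for A: C(53, 33) = 202355008436035. By the Bertrand ballot formula (Cycle Lemma / reflection principle), the number of orderings in which A is strictly ahead of B throughout is (p − q)/(p + q) · C(p + q, p) = (33 − 20)/(33 + 20) · 202355008436035 = 49634247352235.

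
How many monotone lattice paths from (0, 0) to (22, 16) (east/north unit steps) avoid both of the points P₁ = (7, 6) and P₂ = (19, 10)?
Number of paths = 15210603510

Inclusion–exclusion. Total paths: C(38, 22) = 22239974430. Through P₁: C(13, 7)·C(25, 15) = 5609192160. Through P₂: C(29, 19)·C(9, 3) = 1682520840. Since P₁ is strictly southwest of P₂, a monotone path through both must visit P₁ then P₂; paths through both = C(13, 7)·C(16, 12)·C(9, 3) = 262342080. Avoid both = 22239974430 − 5609192160 − 1682520840 + 262342080 = 15210603510.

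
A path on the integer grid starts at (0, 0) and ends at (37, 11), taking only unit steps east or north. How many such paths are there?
Number of paths = 22595200368

A monotone lattice path from (0, 0) to (37, 11) consists of 37 east steps and 11 north steps in some order, so it is determined by which 37 of the 48 steps are east. The count is C(48, 37) = 22595200368.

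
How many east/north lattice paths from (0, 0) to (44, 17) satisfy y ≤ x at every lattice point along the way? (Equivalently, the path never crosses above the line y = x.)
Number of paths = 334027589489580

By the reflection principle (André's argument), the number of monotone paths to (44, 17) with n ≤ m that never go above y = x is C(61, 44) − C(61, 45) = 536830054536825 − 202802465047245 = 334027589489580.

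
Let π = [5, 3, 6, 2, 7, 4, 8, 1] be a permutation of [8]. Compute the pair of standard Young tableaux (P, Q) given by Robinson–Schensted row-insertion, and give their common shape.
P = [1, 4, 7, 8] / [2, 6] / [3] / [5];  Q = [1, 3, 5, 7] / [2, 6] / [4] / [8];  common shape = (4, 2, 1, 1)

Row-insert the values π_1, π_2, … into P one at a time, bumping the leftmost entry strictly greater than the inserted value down to the next row. The recording tableau Q records, in position (i, j), the step at which that cell was added to P.
  Insert 5 (step 1): P = [5];  Q = [1]
  Insert 3 (step 2): P = [3] / [5];  Q = [1] / [2]
  Insert 6 (step 3): P = [3, 6] / [5];  Q = [1, 3] / [2]
  Insert 2 (step 4): P = [2, 6] / [3] / [5];  Q = [1, 3] / [2] / [4]
  Insert 7 (step 5): P = [2, 6, 7] / [3] / [5];  Q = [1, 3, 5] / [2] / [4]
  Insert 4 (step 6): P = [2, 4, 7] / [3, 6] / [5];  Q = [1, 3, 5] / [2, 6] / [4]
  Insert 8 (step 7): P = [2, 4, 7, 8] / [3, 6] / [5];  Q = [1, 3, 5, 7] / [2, 6] / [4]
  Insert 1 (step 8): P = [1, 4, 7, 8] / [2, 6] / [3] / [5];  Q = [1, 3, 5, 7] / [2, 6] / [4] / [8]
Final shape: (4, 2, 1, 1).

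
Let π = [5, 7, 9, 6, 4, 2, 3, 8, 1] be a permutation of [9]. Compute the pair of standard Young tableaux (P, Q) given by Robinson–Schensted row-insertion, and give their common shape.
P = [1, 3, 8] / [2, 6, 9] / [4] / [5] / [7];  Q = [1, 2, 3] / [4, 7, 8] / [5] / [6] / [9];  common shape = (3, 3, 1, 1, 1)

Row-insert the values π_1, π_2, … into P one at a time, bumping the leftmost entry strictly greater than the inserted value down to the next row. The recording tableau Q records, in position (i, j), the step at which that cell was added to P.
  Insert 5 (step 1): P = [5];  Q = [1]
  Insert 7 (step 2): P = [5, 7];  Q = [1, 2]
  Insert 9 (step 3): P = [5, 7, 9];  Q = [1, 2, 3]
  Insert 6 (step 4): P = [5, 6, 9] / [7];  Q = [1, 2, 3] / [4]
  Insert 4 (step 5): P = [4, 6, 9] / [5] / [7];  Q = [1, 2, 3] / [4] / [5]
  Insert 2 (step 6): P = [2, 6, 9] / [4] / [5] / [7];  Q = [1, 2, 3] / [4] / [5] / [6]
  Insert 3 (step 7): P = [2, 3, 9] / [4, 6] / [5] / [7];  Q = [1, 2, 3] / [4, 7] / [5] / [6]
  Insert 8 (step 8): P = [2, 3, 8] / [4, 6, 9] / [5] / [7];  Q = [1, 2, 3] / [4, 7, 8] / [5] / [6]
  Insert 1 (step 9): P = [1, 3, 8] / [2, 6, 9] / [4] / [5] / [7];  Q = [1, 2, 3] / [4, 7, 8] / [5] / [6] / [9]
Final shape: (3, 3, 1, 1, 1).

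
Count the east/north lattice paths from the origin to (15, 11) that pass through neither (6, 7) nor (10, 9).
Number of paths = 5099822

Inclusion–exclusion. Total paths: C(26, 15) = 7726160. Through P₁: C(13, 6)·C(13, 9) = 1226940. Through P₂: C(19, 10)·C(7, 5) = 1939938. Since P₁ is strictly southwest of P₂, a monotone path through both must visit P₁ then P₂; paths through both = C(13, 6)·C(6, 4)·C(7, 5) = 540540. Avoid both = 7726160 − 1226940 − 1939938 + 540540 = 5099822.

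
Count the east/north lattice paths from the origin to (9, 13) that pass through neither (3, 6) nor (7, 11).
Number of paths = 225836

Inclusion–exclusion. Total paths: C(22, 9) = 497420. Through P₁: C(9, 3)·C(13, 6) = 144144. Through P₂: C(18, 7)·C(4, 2) = 190944. Since P₁ is strictly southwest of P₂, a monotone path through both must visit P₁ then P₂; paths through both = C(9, 3)·C(9, 4)·C(4, 2) = 63504. Avoid both = 497420 − 144144 − 190944 + 63504 = 225836.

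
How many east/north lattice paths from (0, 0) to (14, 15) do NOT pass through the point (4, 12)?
Number of paths = 77038240

Total paths from (0, 0) to (14, 15): C(29, 14) = 77558760. Paths through (4, 12): (paths (0, 0) → (4, 12)) × (paths (4, 12) → (14, 15)) = C(16, 4) · C(13, 10) = 1820 · 286 = 520520. Avoidance count = 77558760 − 520520 = 77038240.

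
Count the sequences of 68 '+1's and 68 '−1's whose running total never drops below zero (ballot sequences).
C_68 = 86218923998960285726185640663701108500

These ballot sequences are counted by the Catalan number C_n = (1/(n + 1)) · C(2n, n). For n = 68: C_68 = (1/69) · C(136, 68) = 5949105755928259715106809205795376486500/69 = 86218923998960285726185640663701108500.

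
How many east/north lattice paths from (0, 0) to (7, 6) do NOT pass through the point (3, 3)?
Number of paths = 1016

Total paths from (0, 0) to (7, 6): C(13, 7) = 1716. Paths through (3, 3): (paths (0, 0) → (3, 3)) × (paths (3, 3) → (7, 6)) = C(6, 3) · C(7, 4) = 20 · 35 = 700. Avoidance count = 1716 − 700 = 1016.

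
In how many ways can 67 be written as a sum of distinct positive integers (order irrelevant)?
q(67) = 22250

A partition into distinct parts is a strictly decreasing sequence summing to n. The recurrence d(n, m) = d(n, m−1) + d(n−m, m−1) (use part m at most once) with q(n) = d(n, n) gives q(67) = 22250. (Euler's theorem: # distinct-part partitions = # odd-part partitions.)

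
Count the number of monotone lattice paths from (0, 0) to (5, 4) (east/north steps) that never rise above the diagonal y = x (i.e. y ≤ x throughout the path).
Number of paths = 42

By the reflection principle (André's argument), the number of monotone paths to (5, 4) with n ≤ m that never go above y = x is C(9, 5) − C(9, 6) = 126 − 84 = 42.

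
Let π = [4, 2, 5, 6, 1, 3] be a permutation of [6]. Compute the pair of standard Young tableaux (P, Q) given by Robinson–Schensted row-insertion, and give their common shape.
P = [1, 3, 6] / [2, 5] / [4];  Q = [1, 3, 4] / [2, 6] / [5];  common shape = (3, 2, 1)

Row-insert the values π_1, π_2, … into P one at a time, bumping the leftmost entry strictly greater than the inserted value down to the next row. The recording tableau Q records, in position (i, j), the step at which that cell was added to P.
  Insert 4 (step 1): P = [4];  Q = [1]
  Insert 2 (step 2): P = [2] / [4];  Q = [1] / [2]
  Insert 5 (step 3): P = [2, 5] / [4];  Q = [1, 3] / [2]
  Insert 6 (step 4): P = [2, 5, 6] / [4];  Q = [1, 3, 4] / [2]
  Insert 1 (step 5): P = [1, 5, 6] / [2] / [4];  Q = [1, 3, 4] / [2] / [5]
  Insert 3 (step 6): P = [1, 3, 6] / [2, 5] / [4];  Q = [1, 3, 4] / [2, 6] / [5]
Final shape: (3, 2, 1).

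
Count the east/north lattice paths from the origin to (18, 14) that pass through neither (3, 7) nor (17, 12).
Number of paths = 299468595

Inclusion–exclusion. Total paths: C(32, 18) = 471435600. Through P₁: C(10, 3)·C(22, 15) = 20465280. Through P₂: C(29, 17)·C(3, 1) = 155687805. Since P₁ is strictly southwest of P₂, a monotone path through both must visit P₁ then P₂; paths through both = C(10, 3)·C(19, 14)·C(3, 1) = 4186080. Avoid both = 471435600 − 20465280 − 155687805 + 4186080 = 299468595.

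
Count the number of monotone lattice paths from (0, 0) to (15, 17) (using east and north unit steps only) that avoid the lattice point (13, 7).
Number of paths = 560606400

Total paths from (0, 0) to (15, 17): C(32, 15) = 565722720. Paths through (13, 7): (paths (0, 0) → (13, 7)) × (paths (13, 7) → (15, 17)) = C(20, 13) · C(12, 2) = 77520 · 66 = 5116320. Avoidance count = 565722720 − 5116320 = 560606400.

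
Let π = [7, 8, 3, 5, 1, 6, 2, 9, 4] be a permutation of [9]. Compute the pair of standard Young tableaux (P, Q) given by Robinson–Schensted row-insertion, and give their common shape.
P = [1, 2, 4, 9] / [3, 5, 6] / [7, 8];  Q = [1, 2, 6, 8] / [3, 4, 9] / [5, 7];  common shape = (4, 3, 2)

Row-insert the values π_1, π_2, … into P one at a time, bumping the leftmost entry strictly greater than the inserted value down to the next row. The recording tableau Q records, in position (i, j), the step at which that cell was added to P.
  Insert 7 (step 1): P = [7];  Q = [1]
  Insert 8 (step 2): P = [7, 8];  Q = [1, 2]
  Insert 3 (step 3): P = [3, 8] / [7];  Q = [1, 2] / [3]
  Insert 5 (step 4): P = [3, 5] / [7, 8];  Q = [1, 2] / [3, 4]
  Insert 1 (step 5): P = [1, 5] / [3, 8] / [7];  Q = [1, 2] / [3, 4] / [5]
  Insert 6 (step 6): P = [1, 5, 6] / [3, 8] / [7];  Q = [1, 2, 6] / [3, 4] / [5]
  Insert 2 (step 7): P = [1, 2, 6] / [3, 5] / [7, 8];  Q = [1, 2, 6] / [3, 4] / [5, 7]
  Insert 9 (step 8): P = [1, 2, 6, 9] / [3, 5] / [7, 8];  Q = [1, 2, 6, 8] / [3, 4] / [5, 7]
  Insert 4 (step 9): P = [1, 2, 4, 9] / [3, 5, 6] / [7, 8];  Q = [1, 2, 6, 8] / [3, 4, 9] / [5, 7]
Final shape: (4, 3, 2).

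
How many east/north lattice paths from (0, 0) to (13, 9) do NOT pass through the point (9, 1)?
Number of paths = 492470

Total paths from (0, 0) to (13, 9): C(22, 13) = 497420. Paths through (9, 1): (paths (0, 0) → (9, 1)) × (paths (9, 1) → (13, 9)) = C(10, 9) · C(12, 4) = 10 · 495 = 4950. Avoidance count = 497420 − 4950 = 492470.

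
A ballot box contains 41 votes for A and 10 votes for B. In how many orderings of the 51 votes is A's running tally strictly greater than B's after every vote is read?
Strict-lead orderings = 7766844470

Total orderings of the 51 votes with 41 for A: C(51, 41) = 12777711870. By the Bertrand ballot formula (Cycle Lemma / reflection principle), the number of orderings in which A is strictly ahead of B throughout is (p − q)/(p + q) · C(p + q, p) = (41 − 10)/(41 + 10) · 12777711870 = 7766844470.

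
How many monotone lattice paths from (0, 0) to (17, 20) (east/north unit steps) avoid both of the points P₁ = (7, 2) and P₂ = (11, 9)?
Number of paths = 13501290670

Inclusion–exclusion. Total paths: C(37, 17) = 15905368710. Through P₁: C(9, 7)·C(28, 10) = 472431960. Through P₂: C(20, 11)·C(17, 6) = 2078672960. Since P₁ is strictly southwest of P₂, a monotone path through both must visit P₁ then P₂; paths through both = C(9, 7)·C(11, 4)·C(17, 6) = 147026880. Avoid both = 15905368710 − 472431960 − 2078672960 + 147026880 = 13501290670.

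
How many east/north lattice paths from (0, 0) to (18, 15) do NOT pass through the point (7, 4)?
Number of paths = 804365760

Total paths from (0, 0) to (18, 15): C(33, 18) = 1037158320. Paths through (7, 4): (paths (0, 0) → (7, 4)) × (paths (7, 4) → (18, 15)) = C(11, 7) · C(22, 11) = 330 · 705432 = 232792560. Avoidance count = 1037158320 − 232792560 = 804365760.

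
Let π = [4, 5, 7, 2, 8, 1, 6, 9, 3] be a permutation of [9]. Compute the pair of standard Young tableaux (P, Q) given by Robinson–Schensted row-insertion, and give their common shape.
P = [1, 3, 6, 8, 9] / [2, 5] / [4, 7];  Q = [1, 2, 3, 5, 8] / [4, 7] / [6, 9];  common shape = (5, 2, 2)

Row-insert the values π_1, π_2, … into P one at a time, bumping the leftmost entry strictly greater than the inserted value down to the next row. The recording tableau Q records, in position (i, j), the step at which that cell was added to P.
  Insert 4 (step 1): P = [4];  Q = [1]
  Insert 5 (step 2): P = [4, 5];  Q = [1, 2]
  Insert 7 (step 3): P = [4, 5, 7];  Q = [1, 2, 3]
  Insert 2 (step 4): P = [2, 5, 7] / [4];  Q = [1, 2, 3] / [4]
  Insert 8 (step 5): P = [2, 5, 7, 8] / [4];  Q = [1, 2, 3, 5] / [4]
  Insert 1 (step 6): P = [1, 5, 7, 8] / [2] / [4];  Q = [1, 2, 3, 5] / [4] / [6]
  Insert 6 (step 7): P = [1, 5, 6, 8] / [2, 7] / [4];  Q = [1, 2, 3, 5] / [4, 7] / [6]
  Insert 9 (step 8): P = [1, 5, 6, 8, 9] / [2, 7] / [4];  Q = [1, 2, 3, 5, 8] / [4, 7] / [6]
  Insert 3 (step 9): P = [1, 3, 6, 8, 9] / [2, 5] / [4, 7];  Q = [1, 2, 3, 5, 8] / [4, 7] / [6, 9]
Final shape: (5, 2, 2).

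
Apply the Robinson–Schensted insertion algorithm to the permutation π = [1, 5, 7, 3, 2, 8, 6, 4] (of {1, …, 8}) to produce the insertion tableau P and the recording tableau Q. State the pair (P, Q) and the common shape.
P = [1, 2, 4, 8] / [3, 6] / [5, 7];  Q = [1, 2, 3, 6] / [4, 7] / [5, 8];  common shape = (4, 2, 2)

Row-insert the values π_1, π_2, … into P one at a time, bumping the leftmost entry strictly greater than the inserted value down to the next row. The recording tableau Q records, in position (i, j), the step at which that cell was added to P.
  Insert 1 (step 1): P = [1];  Q = [1]
  Insert 5 (step 2): P = [1, 5];  Q = [1, 2]
  Insert 7 (step 3): P = [1, 5, 7];  Q = [1, 2, 3]
  Insert 3 (step 4): P = [1, 3, 7] / [5];  Q = [1, 2, 3] / [4]
  Insert 2 (step 5): P = [1, 2, 7] / [3] / [5];  Q = [1, 2, 3] / [4] / [5]
  Insert 8 (step 6): P = [1, 2, 7, 8] / [3] / [5];  Q = [1, 2, 3, 6] / [4] / [5]
  Insert 6 (step 7): P = [1, 2, 6, 8] / [3, 7] / [5];  Q = [1, 2, 3, 6] / [4, 7] / [5]
  Insert 4 (step 8): P = [1, 2, 4, 8] / [3, 6] / [5, 7];  Q = [1, 2, 3, 6] / [4, 7] / [5, 8]
Final shape: (4, 2, 2).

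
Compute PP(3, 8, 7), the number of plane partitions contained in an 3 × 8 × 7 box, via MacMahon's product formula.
PP(3, 8, 7) = 4971151900

Evaluate the triple product over i = 1..3, j = 1..8, k = 1..7. The factors are (2/1) · (3/2) · (4/3) · (5/4) · (6/5) · (7/6) · (8/7) · (3/2) · … (168 factors total). The numerators and denominators telescope so the product is an integer; carrying out the multiplication exactly gives PP(3, 8, 7) = 4971151900.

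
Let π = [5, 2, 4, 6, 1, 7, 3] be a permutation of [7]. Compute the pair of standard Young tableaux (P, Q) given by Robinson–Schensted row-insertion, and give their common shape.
P = [1, 3, 6, 7] / [2, 4] / [5];  Q = [1, 3, 4, 6] / [2, 7] / [5];  common shape = (4, 2, 1)

Row-insert the values π_1, π_2, … into P one at a time, bumping the leftmost entry strictly greater than the inserted value down to the next row. The recording tableau Q records, in position (i, j), the step at which that cell was added to P.
  Insert 5 (step 1): P = [5];  Q = [1]
  Insert 2 (step 2): P = [2] / [5];  Q = [1] / [2]
  Insert 4 (step 3): P = [2, 4] / [5];  Q = [1, 3] / [2]
  Insert 6 (step 4): P = [2, 4, 6] / [5];  Q = [1, 3, 4] / [2]
  Insert 1 (step 5): P = [1, 4, 6] / [2] / [5];  Q = [1, 3, 4] / [2] / [5]
  Insert 7 (step 6): P = [1, 4, 6, 7] / [2] / [5];  Q = [1, 3, 4, 6] / [2] / [5]
  Insert 3 (step 7): P = [1, 3, 6, 7] / [2, 4] / [5];  Q = [1, 3, 4, 6] / [2, 7] / [5]
Final shape: (4, 2, 1).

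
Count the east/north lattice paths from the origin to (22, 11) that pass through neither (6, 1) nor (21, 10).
Number of paths = 85955301

Inclusion–exclusion. Total paths: C(33, 22) = 193536720. Through P₁: C(7, 6)·C(26, 16) = 37182145. Through P₂: C(31, 21)·C(2, 1) = 88704330. Since P₁ is strictly southwest of P₂, a monotone path through both must visit P₁ then P₂; paths through both = C(7, 6)·C(24, 15)·C(2, 1) = 18305056. Avoid both = 193536720 − 37182145 − 88704330 + 18305056 = 85955301.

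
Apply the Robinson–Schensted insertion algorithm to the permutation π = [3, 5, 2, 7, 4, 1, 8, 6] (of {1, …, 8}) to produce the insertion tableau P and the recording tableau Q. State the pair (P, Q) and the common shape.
P = [1, 4, 6, 8] / [2, 5, 7] / [3];  Q = [1, 2, 4, 7] / [3, 5, 8] / [6];  common shape = (4, 3, 1)

Row-insert the values π_1, π_2, … into P one at a time, bumping the leftmost entry strictly greater than the inserted value down to the next row. The recording tableau Q records, in position (i, j), the step at which that cell was added to P.
  Insert 3 (step 1): P = [3];  Q = [1]
  Insert 5 (step 2): P = [3, 5];  Q = [1, 2]
  Insert 2 (step 3): P = [2, 5] / [3];  Q = [1, 2] / [3]
  Insert 7 (step 4): P = [2, 5, 7] / [3];  Q = [1, 2, 4] / [3]
  Insert 4 (step 5): P = [2, 4, 7] / [3, 5];  Q = [1, 2, 4] / [3, 5]
  Insert 1 (step 6): P = [1, 4, 7] / [2, 5] / [3];  Q = [1, 2, 4] / [3, 5] / [6]
  Insert 8 (step 7): P = [1, 4, 7, 8] / [2, 5] / [3];  Q = [1, 2, 4, 7] / [3, 5] / [6]
  Insert 6 (step 8): P = [1, 4, 6, 8] / [2, 5, 7] / [3];  Q = [1, 2, 4, 7] / [3, 5, 8] / [6]
Final shape: (4, 3, 1).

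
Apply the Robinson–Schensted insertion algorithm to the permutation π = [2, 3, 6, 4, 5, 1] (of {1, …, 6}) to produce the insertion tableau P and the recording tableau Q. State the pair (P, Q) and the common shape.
P = [1, 3, 4, 5] / [2] / [6];  Q = [1, 2, 3, 5] / [4] / [6];  common shape = (4, 1, 1)

Row-insert the values π_1, π_2, … into P one at a time, bumping the leftmost entry strictly greater than the inserted value down to the next row. The recording tableau Q records, in position (i, j), the step at which that cell was added to P.
  Insert 2 (step 1): P = [2];  Q = [1]
  Insert 3 (step 2): P = [2, 3];  Q = [1, 2]
  Insert 6 (step 3): P = [2, 3, 6];  Q = [1, 2, 3]
  Insert 4 (step 4): P = [2, 3, 4] / [6];  Q = [1, 2, 3] / [4]
  Insert 5 (step 5): P = [2, 3, 4, 5] / [6];  Q = [1, 2, 3, 5] / [4]
  Insert 1 (step 6): P = [1, 3, 4, 5] / [2] / [6];  Q = [1, 2, 3, 5] / [4] / [6]
Final shape: (4, 1, 1).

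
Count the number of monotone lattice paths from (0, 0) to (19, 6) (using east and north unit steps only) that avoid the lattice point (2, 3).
Number of paths = 165700

Total paths from (0, 0) to (19, 6): C(25, 19) = 177100. Paths through (2, 3): (paths (0, 0) → (2, 3)) × (paths (2, 3) → (19, 6)) = C(5, 2) · C(20, 17) = 10 · 1140 = 11400. Avoidance count = 177100 − 11400 = 165700.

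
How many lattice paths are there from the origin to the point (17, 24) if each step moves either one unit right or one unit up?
Number of paths = 151584480450

A monotone lattice path from (0, 0) to (17, 24) consists of 17 east steps and 24 north steps in some order, so it is determined by which 17 of the 41 steps are east. The count is C(41, 17) = 151584480450.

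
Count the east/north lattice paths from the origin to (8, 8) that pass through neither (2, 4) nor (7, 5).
Number of paths = 6912

Inclusion–exclusion. Total paths: C(16, 8) = 12870. Through P₁: C(6, 2)·C(10, 6) = 3150. Through P₂: C(12, 7)·C(4, 1) = 3168. Since P₁ is strictly southwest of P₂, a monotone path through both must visit P₁ then P₂; paths through both = C(6, 2)·C(6, 5)·C(4, 1) = 360. Avoid both = 12870 − 3150 − 3168 + 360 = 6912.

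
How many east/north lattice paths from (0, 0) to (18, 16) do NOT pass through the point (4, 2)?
Number of paths = 1602212430

Total paths from (0, 0) to (18, 16): C(34, 18) = 2203961430. Paths through (4, 2): (paths (0, 0) → (4, 2)) × (paths (4, 2) → (18, 16)) = C(6, 4) · C(28, 14) = 15 · 40116600 = 601749000. Avoidance count = 2203961430 − 601749000 = 1602212430.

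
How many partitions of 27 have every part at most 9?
p(27, parts ≤ 9) = 1845

Use the recurrence p(n, m) = p(n, m−1) + p(n−m, m): either the largest part is < m (count p(n, m−1)) or the largest part is exactly m (remove one copy of m, count p(n−m, m)). With p(0, ·) = 1 this gives p(27, parts ≤ 9) = 1845. (By conjugating Young diagrams, this also counts partitions of 27 into at most 9 parts.)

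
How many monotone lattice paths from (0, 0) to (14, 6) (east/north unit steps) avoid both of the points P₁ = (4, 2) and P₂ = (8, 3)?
Number of paths = 16185

Inclusion–exclusion. Total paths: C(20, 14) = 38760. Through P₁: C(6, 4)·C(14, 10) = 15015. Through P₂: C(11, 8)·C(9, 6) = 13860. Since P₁ is strictly southwest of P₂, a monotone path through both must visit P₁ then P₂; paths through both = C(6, 4)·C(5, 4)·C(9, 6) = 6300. Avoid both = 38760 − 15015 − 13860 + 6300 = 16185.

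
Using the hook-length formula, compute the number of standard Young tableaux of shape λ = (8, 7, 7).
# SYT of shape (8, 7, 7) = 9145422

Hook-length formula: f^λ = n! / Π hook(c), product over all cells c of the Young diagram. For λ = (8, 7, 7), n = 22 boxes. Hook lengths by row (left-to-right, top-to-bottom): [10, 9, 8, 7, 6, 5, 4, 1]; [8, 7, 6, 5, 4, 3, 2]; [7, 6, 5, 4, 3, 2, 1]. Product of hooks = 122903101440000. So f^λ = 22! / 122903101440000 = 1124000727777607680000 / 122903101440000 = 9145422.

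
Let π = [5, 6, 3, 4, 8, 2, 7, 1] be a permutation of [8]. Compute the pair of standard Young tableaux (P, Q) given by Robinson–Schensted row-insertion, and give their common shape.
P = [1, 4, 7] / [2, 6, 8] / [3] / [5];  Q = [1, 2, 5] / [3, 4, 7] / [6] / [8];  common shape = (3, 3, 1, 1)

Row-insert the values π_1, π_2, … into P one at a time, bumping the leftmost entry strictly greater than the inserted value down to the next row. The recording tableau Q records, in position (i, j), the step at which that cell was added to P.
  Insert 5 (step 1): P = [5];  Q = [1]
  Insert 6 (step 2): P = [5, 6];  Q = [1, 2]
  Insert 3 (step 3): P = [3, 6] / [5];  Q = [1, 2] / [3]
  Insert 4 (step 4): P = [3, 4] / [5, 6];  Q = [1, 2] / [3, 4]
  Insert 8 (step 5): P = [3, 4, 8] / [5, 6];  Q = [1, 2, 5] / [3, 4]
  Insert 2 (step 6): P = [2, 4, 8] / [3, 6] / [5];  Q = [1, 2, 5] / [3, 4] / [6]
  Insert 7 (step 7): P = [2, 4, 7] / [3, 6, 8] / [5];  Q = [1, 2, 5] / [3, 4, 7] / [6]
  Insert 1 (step 8): P = [1, 4, 7] / [2, 6, 8] / [3] / [5];  Q = [1, 2, 5] / [3, 4, 7] / [6] / [8]
Final shape: (3, 3, 1, 1).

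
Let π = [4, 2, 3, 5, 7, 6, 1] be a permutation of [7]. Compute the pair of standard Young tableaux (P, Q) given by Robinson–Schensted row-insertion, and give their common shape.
P = [1, 3, 5, 6] / [2, 7] / [4];  Q = [1, 3, 4, 5] / [2, 6] / [7];  common shape = (4, 2, 1)

Row-insert the values π_1, π_2, … into P one at a time, bumping the leftmost entry strictly greater than the inserted value down to the next row. The recording tableau Q records, in position (i, j), the step at which that cell was added to P.
  Insert 4 (step 1): P = [4];  Q = [1]
  Insert 2 (step 2): P = [2] / [4];  Q = [1] / [2]
  Insert 3 (step 3): P = [2, 3] / [4];  Q = [1, 3] / [2]
  Insert 5 (step 4): P = [2, 3, 5] / [4];  Q = [1, 3, 4] / [2]
  Insert 7 (step 5): P = [2, 3, 5, 7] / [4];  Q = [1, 3, 4, 5] / [2]
  Insert 6 (step 6): P = [2, 3, 5, 6] / [4, 7];  Q = [1, 3, 4, 5] / [2, 6]
  Insert 1 (step 7): P = [1, 3, 5, 6] / [2, 7] / [4];  Q = [1, 3, 4, 5] / [2, 6] / [7]
Final shape: (4, 2, 1).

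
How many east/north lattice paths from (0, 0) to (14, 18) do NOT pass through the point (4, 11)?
Number of paths = 444889080

Total paths from (0, 0) to (14, 18): C(32, 14) = 471435600. Paths through (4, 11): (paths (0, 0) → (4, 11)) × (paths (4, 11) → (14, 18)) = C(15, 4) · C(17, 10) = 1365 · 19448 = 26546520. Avoidance count = 471435600 − 26546520 = 444889080.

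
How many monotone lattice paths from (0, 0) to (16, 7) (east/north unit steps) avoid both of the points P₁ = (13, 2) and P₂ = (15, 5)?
Number of paths = 195915

Inclusion–exclusion. Total paths: C(23, 16) = 245157. Through P₁: C(15, 13)·C(8, 3) = 5880. Through P₂: C(20, 15)·C(3, 1) = 46512. Since P₁ is strictly southwest of P₂, a monotone path through both must visit P₁ then P₂; paths through both = C(15, 13)·C(5, 2)·C(3, 1) = 3150. Avoid both = 245157 − 5880 − 46512 + 3150 = 195915.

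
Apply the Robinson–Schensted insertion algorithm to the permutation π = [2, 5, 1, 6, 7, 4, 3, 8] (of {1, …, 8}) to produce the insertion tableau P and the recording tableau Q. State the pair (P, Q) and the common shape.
P = [1, 3, 6, 7, 8] / [2, 4] / [5];  Q = [1, 2, 4, 5, 8] / [3, 6] / [7];  common shape = (5, 2, 1)

Row-insert the values π_1, π_2, … into P one at a time, bumping the leftmost entry strictly greater than the inserted value down to the next row. The recording tableau Q records, in position (i, j), the step at which that cell was added to P.
  Insert 2 (step 1): P = [2];  Q = [1]
  Insert 5 (step 2): P = [2, 5];  Q = [1, 2]
  Insert 1 (step 3): P = [1, 5] / [2];  Q = [1, 2] / [3]
  Insert 6 (step 4): P = [1, 5, 6] / [2];  Q = [1, 2, 4] / [3]
  Insert 7 (step 5): P = [1, 5, 6, 7] / [2];  Q = [1, 2, 4, 5] / [3]
  Insert 4 (step 6): P = [1, 4, 6, 7] / [2, 5];  Q = [1, 2, 4, 5] / [3, 6]
  Insert 3 (step 7): P = [1, 3, 6, 7] / [2, 4] / [5];  Q = [1, 2, 4, 5] / [3, 6] / [7]
  Insert 8 (step 8): P = [1, 3, 6, 7, 8] / [2, 4] / [5];  Q = [1, 2, 4, 5, 8] / [3, 6] / [7]
Final shape: (5, 2, 1).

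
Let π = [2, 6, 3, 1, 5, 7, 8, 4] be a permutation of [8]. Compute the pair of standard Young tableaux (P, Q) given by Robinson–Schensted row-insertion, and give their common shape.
P = [1, 3, 4, 7, 8] / [2, 5] / [6];  Q = [1, 2, 5, 6, 7] / [3, 8] / [4];  common shape = (5, 2, 1)

Row-insert the values π_1, π_2, … into P one at a time, bumping the leftmost entry strictly greater than the inserted value down to the next row. The recording tableau Q records, in position (i, j), the step at which that cell was added to P.
  Insert 2 (step 1): P = [2];  Q = [1]
  Insert 6 (step 2): P = [2, 6];  Q = [1, 2]
  Insert 3 (step 3): P = [2, 3] / [6];  Q = [1, 2] / [3]
  Insert 1 (step 4): P = [1, 3] / [2] / [6];  Q = [1, 2] / [3] / [4]
  Insert 5 (step 5): P = [1, 3, 5] / [2] / [6];  Q = [1, 2, 5] / [3] / [4]
  Insert 7 (step 6): P = [1, 3, 5, 7] / [2] / [6];  Q = [1, 2, 5, 6] / [3] / [4]
  Insert 8 (step 7): P = [1, 3, 5, 7, 8] / [2] / [6];  Q = [1, 2, 5, 6, 7] / [3] / [4]
  Insert 4 (step 8): P = [1, 3, 4, 7, 8] / [2, 5] / [6];  Q = [1, 2, 5, 6, 7] / [3, 8] / [4]
Final shape: (5, 2, 1).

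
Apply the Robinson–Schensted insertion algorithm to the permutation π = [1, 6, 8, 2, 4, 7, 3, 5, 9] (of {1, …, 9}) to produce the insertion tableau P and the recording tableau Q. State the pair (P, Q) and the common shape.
P = [1, 2, 3, 5, 9] / [4, 7] / [6, 8];  Q = [1, 2, 3, 6, 9] / [4, 5] / [7, 8];  common shape = (5, 2, 2)

Row-insert the values π_1, π_2, … into P one at a time, bumping the leftmost entry strictly greater than the inserted value down to the next row. The recording tableau Q records, in position (i, j), the step at which that cell was added to P.
  Insert 1 (step 1): P = [1];  Q = [1]
  Insert 6 (step 2): P = [1, 6];  Q = [1, 2]
  Insert 8 (step 3): P = [1, 6, 8];  Q = [1, 2, 3]
  Insert 2 (step 4): P = [1, 2, 8] / [6];  Q = [1, 2, 3] / [4]
  Insert 4 (step 5): P = [1, 2, 4] / [6, 8];  Q = [1, 2, 3] / [4, 5]
  Insert 7 (step 6): P = [1, 2, 4, 7] / [6, 8];  Q = [1, 2, 3, 6] / [4, 5]
  Insert 3 (step 7): P = [1, 2, 3, 7] / [4, 8] / [6];  Q = [1, 2, 3, 6] / [4, 5] / [7]
  Insert 5 (step 8): P = [1, 2, 3, 5] / [4, 7] / [6, 8];  Q = [1, 2, 3, 6] / [4, 5] / [7, 8]
  Insert 9 (step 9): P = [1, 2, 3, 5, 9] / [4, 7] / [6, 8];  Q = [1, 2, 3, 6, 9] / [4, 5] / [7, 8]
Final shape: (5, 2, 2).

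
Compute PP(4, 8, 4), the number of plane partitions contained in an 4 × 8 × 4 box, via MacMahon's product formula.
PP(4, 8, 4) = 184225041

Evaluate the triple product over i = 1..4, j = 1..8, k = 1..4. The factors are (2/1) · (3/2) · (4/3) · (5/4) · (3/2) · (4/3) · (5/4) · (6/5) · … (128 factors total). The numerators and denominators telescope so the product is an integer; carrying out the multiplication exactly gives PP(4, 8, 4) = 184225041.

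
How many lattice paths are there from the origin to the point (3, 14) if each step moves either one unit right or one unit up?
Number of paths = 680

A monotone lattice path from (0, 0) to (3, 14) consists of 3 east steps and 14 north steps in some order, so it is determined by which 3 of the 17 steps are east. The count is C(17, 3) = 680.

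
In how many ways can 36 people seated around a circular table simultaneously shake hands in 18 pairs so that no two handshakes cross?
C_18 = 477638700

These noncrossing handshakes are counted by the Catalan number C_n = (1/(n + 1)) · C(2n, n). For n = 18: C_18 = (1/19) · C(36, 18) = 9075135300/19 = 477638700.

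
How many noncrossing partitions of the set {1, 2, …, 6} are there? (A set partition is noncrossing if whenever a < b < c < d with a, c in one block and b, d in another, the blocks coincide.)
C_6 = 132

These noncrossing partitions are counted by the Catalan number C_n = (1/(n + 1)) · C(2n, n). For n = 6: C_6 = (1/7) · C(12, 6) = 924/7 = 132.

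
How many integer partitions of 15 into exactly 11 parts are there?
p(15, 11 parts) = 5

Partitions of n into exactly k parts ↔ partitions of n − k into at most k parts (subtract 1 from each part). For n = 15, k = 11, the partitions are: 5+1+1+1+1+1+1+1+1+1+1, 4+2+1+1+1+1+1+1+1+1+1, 3+3+1+1+1+1+1+1+1+1+1, 3+2+2+1+1+1+1+1+1+1+1, 2+2+2+2+1+1+1+1+1+1+1. Count = 5.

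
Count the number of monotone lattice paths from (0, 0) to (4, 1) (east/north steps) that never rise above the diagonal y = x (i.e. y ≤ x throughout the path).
Number of paths = 4

By the reflection principle (André's argument), the number of monotone paths to (4, 1) with n ≤ m that never go above y = x is C(5, 4) − C(5, 5) = 5 − 1 = 4.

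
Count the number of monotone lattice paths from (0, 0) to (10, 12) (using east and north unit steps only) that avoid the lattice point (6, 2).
Number of paths = 618618

Total paths from (0, 0) to (10, 12): C(22, 10) = 646646. Paths through (6, 2): (paths (0, 0) → (6, 2)) × (paths (6, 2) → (10, 12)) = C(8, 6) · C(14, 4) = 28 · 1001 = 28028. Avoidance count = 646646 − 28028 = 618618.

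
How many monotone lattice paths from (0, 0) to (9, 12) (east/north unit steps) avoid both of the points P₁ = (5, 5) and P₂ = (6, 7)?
Number of paths = 157010

Inclusion–exclusion. Total paths: C(21, 9) = 293930. Through P₁: C(10, 5)·C(11, 4) = 83160. Through P₂: C(13, 6)·C(8, 3) = 96096. Since P₁ is strictly southwest of P₂, a monotone path through both must visit P₁ then P₂; paths through both = C(10, 5)·C(3, 1)·C(8, 3) = 42336. Avoid both = 293930 − 83160 − 96096 + 42336 = 157010.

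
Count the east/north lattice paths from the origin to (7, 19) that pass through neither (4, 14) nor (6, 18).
Number of paths = 309048

Inclusion–exclusion. Total paths: C(26, 7) = 657800. Through P₁: C(18, 4)·C(8, 3) = 171360. Through P₂: C(24, 6)·C(2, 1) = 269192. Since P₁ is strictly southwest of P₂, a monotone path through both must visit P₁ then P₂; paths through both = C(18, 4)·C(6, 2)·C(2, 1) = 91800. Avoid both = 657800 − 171360 − 269192 + 91800 = 309048.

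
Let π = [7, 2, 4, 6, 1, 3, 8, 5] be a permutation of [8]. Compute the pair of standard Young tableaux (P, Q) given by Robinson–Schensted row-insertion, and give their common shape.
P = [1, 3, 5, 8] / [2, 4, 6] / [7];  Q = [1, 3, 4, 7] / [2, 6, 8] / [5];  common shape = (4, 3, 1)

Row-insert the values π_1, π_2, … into P one at a time, bumping the leftmost entry strictly greater than the inserted value down to the next row. The recording tableau Q records, in position (i, j), the step at which that cell was added to P.
  Insert 7 (step 1): P = [7];  Q = [1]
  Insert 2 (step 2): P = [2] / [7];  Q = [1] / [2]
  Insert 4 (step 3): P = [2, 4] / [7];  Q = [1, 3] / [2]
  Insert 6 (step 4): P = [2, 4, 6] / [7];  Q = [1, 3, 4] / [2]
  Insert 1 (step 5): P = [1, 4, 6] / [2] / [7];  Q = [1, 3, 4] / [2] / [5]
  Insert 3 (step 6): P = [1, 3, 6] / [2, 4] / [7];  Q = [1, 3, 4] / [2, 6] / [5]
  Insert 8 (step 7): P = [1, 3, 6, 8] / [2, 4] / [7];  Q = [1, 3, 4, 7] / [2, 6] / [5]
  Insert 5 (step 8): P = [1, 3, 5, 8] / [2, 4, 6] / [7];  Q = [1, 3, 4, 7] / [2, 6, 8] / [5]
Final shape: (4, 3, 1).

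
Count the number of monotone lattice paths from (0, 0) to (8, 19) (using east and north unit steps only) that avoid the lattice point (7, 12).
Number of paths = 1816971

Total paths from (0, 0) to (8, 19): C(27, 8) = 2220075. Paths through (7, 12): (paths (0, 0) → (7, 12)) × (paths (7, 12) → (8, 19)) = C(19, 7) · C(8, 1) = 50388 · 8 = 403104. Avoidance count = 2220075 − 403104 = 1816971.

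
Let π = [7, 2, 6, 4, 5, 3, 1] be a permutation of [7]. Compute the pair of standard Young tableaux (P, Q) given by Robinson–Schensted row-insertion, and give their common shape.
P = [1, 3, 5] / [2] / [4] / [6] / [7];  Q = [1, 3, 5] / [2] / [4] / [6] / [7];  common shape = (3, 1, 1, 1, 1)

Row-insert the values π_1, π_2, … into P one at a time, bumping the leftmost entry strictly greater than the inserted value down to the next row. The recording tableau Q records, in position (i, j), the step at which that cell was added to P.
  Insert 7 (step 1): P = [7];  Q = [1]
  Insert 2 (step 2): P = [2] / [7];  Q = [1] / [2]
  Insert 6 (step 3): P = [2, 6] / [7];  Q = [1, 3] / [2]
  Insert 4 (step 4): P = [2, 4] / [6] / [7];  Q = [1, 3] / [2] / [4]
  Insert 5 (step 5): P = [2, 4, 5] / [6] / [7];  Q = [1, 3, 5] / [2] / [4]
  Insert 3 (step 6): P = [2, 3, 5] / [4] / [6] / [7];  Q = [1, 3, 5] / [2] / [4] / [6]
  Insert 1 (step 7): P = [1, 3, 5] / [2] / [4] / [6] / [7];  Q = [1, 3, 5] / [2] / [4] / [6] / [7]
Final shape: (3, 1, 1, 1, 1).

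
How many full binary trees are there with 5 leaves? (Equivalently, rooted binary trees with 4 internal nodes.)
C_4 = 14

These full binary trees are counted by the Catalan number C_n = (1/(n + 1)) · C(2n, n). For n = 4: C_4 = (1/5) · C(8, 4) = 70/5 = 14.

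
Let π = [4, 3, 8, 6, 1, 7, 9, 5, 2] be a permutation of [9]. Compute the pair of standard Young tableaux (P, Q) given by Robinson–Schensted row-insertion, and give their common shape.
P = [1, 2, 7, 9] / [3, 5] / [4, 6] / [8];  Q = [1, 3, 6, 7] / [2, 4] / [5, 8] / [9];  common shape = (4, 2, 2, 1)

Row-insert the values π_1, π_2, … into P one at a time, bumping the leftmost entry strictly greater than the inserted value down to the next row. The recording tableau Q records, in position (i, j), the step at which that cell was added to P.
  Insert 4 (step 1): P = [4];  Q = [1]
  Insert 3 (step 2): P = [3] / [4];  Q = [1] / [2]
  Insert 8 (step 3): P = [3, 8] / [4];  Q = [1, 3] / [2]
  Insert 6 (step 4): P = [3, 6] / [4, 8];  Q = [1, 3] / [2, 4]
  Insert 1 (step 5): P = [1, 6] / [3, 8] / [4];  Q = [1, 3] / [2, 4] / [5]
  Insert 7 (step 6): P = [1, 6, 7] / [3, 8] / [4];  Q = [1, 3, 6] / [2, 4] / [5]
  Insert 9 (step 7): P = [1, 6, 7, 9] / [3, 8] / [4];  Q = [1, 3, 6, 7] / [2, 4] / [5]
  Insert 5 (step 8): P = [1, 5, 7, 9] / [3, 6] / [4, 8];  Q = [1, 3, 6, 7] / [2, 4] / [5, 8]
  Insert 2 (step 9): P = [1, 2, 7, 9] / [3, 5] / [4, 6] / [8];  Q = [1, 3, 6, 7] / [2, 4] / [5, 8] / [9]
Final shape: (4, 2, 2, 1).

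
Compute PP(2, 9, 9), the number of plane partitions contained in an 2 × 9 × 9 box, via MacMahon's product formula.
PP(2, 9, 9) = 449141836

Evaluate the triple product over i = 1..2, j = 1..9, k = 1..9. The factors are (2/1) · (3/2) · (4/3) · (5/4) · (6/5) · (7/6) · (8/7) · (9/8) · … (162 factors total). The numerators and denominators telescope so the product is an integer; carrying out the multiplication exactly gives PP(2, 9, 9) = 449141836.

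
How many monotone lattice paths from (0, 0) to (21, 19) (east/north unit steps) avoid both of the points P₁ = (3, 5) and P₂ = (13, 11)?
Number of paths = 78528167280

Inclusion–exclusion. Total paths: C(40, 21) = 131282408400. Through P₁: C(8, 3)·C(32, 18) = 26400393600. Through P₂: C(24, 13)·C(16, 8) = 32125373280. Since P₁ is strictly southwest of P₂, a monotone path through both must visit P₁ then P₂; paths through both = C(8, 3)·C(16, 10)·C(16, 8) = 5771525760. Avoid both = 131282408400 − 26400393600 − 32125373280 + 5771525760 = 78528167280.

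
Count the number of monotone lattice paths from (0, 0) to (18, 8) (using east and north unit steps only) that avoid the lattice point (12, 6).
Number of paths = 1042483

Total paths from (0, 0) to (18, 8): C(26, 18) = 1562275. Paths through (12, 6): (paths (0, 0) → (12, 6)) × (paths (12, 6) → (18, 8)) = C(18, 12) · C(8, 6) = 18564 · 28 = 519792. Avoidance count = 1562275 − 519792 = 1042483.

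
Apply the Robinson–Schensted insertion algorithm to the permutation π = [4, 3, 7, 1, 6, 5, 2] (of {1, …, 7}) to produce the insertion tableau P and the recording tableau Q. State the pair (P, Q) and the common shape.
P = [1, 2] / [3, 5] / [4, 6] / [7];  Q = [1, 3] / [2, 5] / [4, 6] / [7];  common shape = (2, 2, 2, 1)

Row-insert the values π_1, π_2, … into P one at a time, bumping the leftmost entry strictly greater than the inserted value down to the next row. The recording tableau Q records, in position (i, j), the step at which that cell was added to P.
  Insert 4 (step 1): P = [4];  Q = [1]
  Insert 3 (step 2): P = [3] / [4];  Q = [1] / [2]
  Insert 7 (step 3): P = [3, 7] / [4];  Q = [1, 3] / [2]
  Insert 1 (step 4): P = [1, 7] / [3] / [4];  Q = [1, 3] / [2] / [4]
  Insert 6 (step 5): P = [1, 6] / [3, 7] / [4];  Q = [1, 3] / [2, 5] / [4]
  Insert 5 (step 6): P = [1, 5] / [3, 6] / [4, 7];  Q = [1, 3] / [2, 5] / [4, 6]
  Insert 2 (step 7): P = [1, 2] / [3, 5] / [4, 6] / [7];  Q = [1, 3] / [2, 5] / [4, 6] / [7]
Final shape: (2, 2, 2, 1).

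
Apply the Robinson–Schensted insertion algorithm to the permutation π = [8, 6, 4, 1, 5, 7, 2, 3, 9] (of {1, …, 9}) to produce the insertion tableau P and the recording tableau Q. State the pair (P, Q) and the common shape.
P = [1, 2, 3, 9] / [4, 5, 7] / [6] / [8];  Q = [1, 5, 6, 9] / [2, 7, 8] / [3] / [4];  common shape = (4, 3, 1, 1)

Row-insert the values π_1, π_2, … into P one at a time, bumping the leftmost entry strictly greater than the inserted value down to the next row. The recording tableau Q records, in position (i, j), the step at which that cell was added to P.
  Insert 8 (step 1): P = [8];  Q = [1]
  Insert 6 (step 2): P = [6] / [8];  Q = [1] / [2]
  Insert 4 (step 3): P = [4] / [6] / [8];  Q = [1] / [2] / [3]
  Insert 1 (step 4): P = [1] / [4] / [6] / [8];  Q = [1] / [2] / [3] / [4]
  Insert 5 (step 5): P = [1, 5] / [4] / [6] / [8];  Q = [1, 5] / [2] / [3] / [4]
  Insert 7 (step 6): P = [1, 5, 7] / [4] / [6] / [8];  Q = [1, 5, 6] / [2] / [3] / [4]
  Insert 2 (step 7): P = [1, 2, 7] / [4, 5] / [6] / [8];  Q = [1, 5, 6] / [2, 7] / [3] / [4]
  Insert 3 (step 8): P = [1, 2, 3] / [4, 5, 7] / [6] / [8];  Q = [1, 5, 6] / [2, 7, 8] / [3] / [4]
  Insert 9 (step 9): P = [1, 2, 3, 9] / [4, 5, 7] / [6] / [8];  Q = [1, 5, 6, 9] / [2, 7, 8] / [3] / [4]
Final shape: (4, 3, 1, 1).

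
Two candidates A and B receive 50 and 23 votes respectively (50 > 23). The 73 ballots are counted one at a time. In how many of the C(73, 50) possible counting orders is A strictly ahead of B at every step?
Strict-lead orderings = 2102763084503547024

Total orderings of the 73 votes with 50 for A: C(73, 50) = 5685248339583664176. By the Bertrand ballot formula (Cycle Lemma / reflection principle), the number of orderings in which A is strictly ahead of B throughout is (p − q)/(p + q) · C(p + q, p) = (50 − 23)/(50 + 23) · 5685248339583664176 = 2102763084503547024.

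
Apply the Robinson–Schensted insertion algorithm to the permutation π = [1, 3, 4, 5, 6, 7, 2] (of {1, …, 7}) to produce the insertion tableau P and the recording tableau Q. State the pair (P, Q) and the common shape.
P = [1, 2, 4, 5, 6, 7] / [3];  Q = [1, 2, 3, 4, 5, 6] / [7];  common shape = (6, 1)

Row-insert the values π_1, π_2, … into P one at a time, bumping the leftmost entry strictly greater than the inserted value down to the next row. The recording tableau Q records, in position (i, j), the step at which that cell was added to P.
  Insert 1 (step 1): P = [1];  Q = [1]
  Insert 3 (step 2): P = [1, 3];  Q = [1, 2]
  Insert 4 (step 3): P = [1, 3, 4];  Q = [1, 2, 3]
  Insert 5 (step 4): P = [1, 3, 4, 5];  Q = [1, 2, 3, 4]
  Insert 6 (step 5): P = [1, 3, 4, 5, 6];  Q = [1, 2, 3, 4, 5]
  Insert 7 (step 6): P = [1, 3, 4, 5, 6, 7];  Q = [1, 2, 3, 4, 5, 6]
  Insert 2 (step 7): P = [1, 2, 4, 5, 6, 7] / [3];  Q = [1, 2, 3, 4, 5, 6] / [7]
Final shape: (6, 1).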